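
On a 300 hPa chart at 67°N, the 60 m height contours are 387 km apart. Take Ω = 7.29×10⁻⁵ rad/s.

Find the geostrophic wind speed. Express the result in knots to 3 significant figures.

Coriolis parameter at 67°N:
f = 2Ω sin φ = 2 × 7.29×10⁻⁵ × sin 67° = 1.34×10⁻⁴ s⁻¹
Height gradient: |∂Z/∂n| = 60 m / 387000 m = 1.55×10⁻⁴
On a pressure surface, geostrophic balance gives V_g = (g/f)|∂Z/∂n|:
V_g = 9.81 × 1.55×10⁻⁴ / 1.34×10⁻⁴ = 11.3 m/s
Converting: 11.3 m/s × 1.944 = 22.0 knots

22.0 knots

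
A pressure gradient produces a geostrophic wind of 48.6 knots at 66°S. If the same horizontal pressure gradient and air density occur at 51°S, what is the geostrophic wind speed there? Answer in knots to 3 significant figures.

57.1 knots

With the same pressure gradient and density, V_g ∝ 1/f ∝ 1/sin φ.
V₂ = V₁ · sin φ₁ / sin φ₂ = 48.6 × sin 66° / sin 51°
V₂ = 48.6 × 0.9135/0.7771 = 57.1 knots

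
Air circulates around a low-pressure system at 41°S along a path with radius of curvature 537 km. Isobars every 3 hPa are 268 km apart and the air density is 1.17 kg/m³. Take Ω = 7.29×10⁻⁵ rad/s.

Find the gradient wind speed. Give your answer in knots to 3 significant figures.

16.7 knots

Coriolis parameter at 41°S:
f = 2Ω sin φ = 2 × 7.29×10⁻⁵ × sin 41° = 9.57×10⁻⁵ s⁻¹
Pressure gradient: |∂P/∂n| = 300 Pa / 268000 m = 1.12×10⁻³ Pa/m
Geostrophic speed: V_g = |∂P/∂n|/(fρ) = 1.12×10⁻³/(9.57×10⁻⁵ × 1.17) = 10.0 m/s
Around a low, centrifugal force acts outward with Coriolis, so pressure-gradient force balances both:
(1/ρ)|∂P/∂n| = fV + V²/R  →  V² + fR·V − fR·V_g = 0
With fR = 9.57×10⁻⁵ × 537×10³ m = 51.4 m/s:
V = [−fR + √((fR)² + 4 fR V_g)]/2 = [−51.4 + √(51.4² + 4×51.4×10)]/2 = 8.57 m/s
Subgeostrophic (V < V_g = 10 m/s), as expected around a low.
Converting: 8.57 m/s × 1.944 = 16.7 knots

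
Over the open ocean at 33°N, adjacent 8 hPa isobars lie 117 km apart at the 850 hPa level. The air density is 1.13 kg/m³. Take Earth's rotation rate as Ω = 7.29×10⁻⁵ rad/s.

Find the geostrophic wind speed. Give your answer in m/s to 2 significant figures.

Coriolis parameter at 33°N:
f = 2Ω sin φ = 2 × 7.29×10⁻⁵ × sin 33° = 7.94×10⁻⁵ s⁻¹
Pressure gradient: |∂P/∂n| = 800 Pa / 117000 m = 6.84×10⁻³ Pa/m
Geostrophic balance (pressure-gradient force = Coriolis force):
V_g = (1/(fρ)) |∂P/∂n| = 6.84×10⁻³ / (7.94×10⁻⁵ × 1.13) = 76.2 m/s

76 m/s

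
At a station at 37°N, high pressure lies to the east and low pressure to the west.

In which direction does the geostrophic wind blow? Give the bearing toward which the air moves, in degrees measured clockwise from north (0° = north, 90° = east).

000°

The pressure-gradient force points toward the west (bearing 270°).
Geostrophic balance: in the Northern Hemisphere the Coriolis force deflects motion to the right, so the geostrophic wind blows 90° to the right of the pressure-gradient force (low pressure on the left).
Rotating 270° by 90° clockwise gives 000° — the wind blows toward the north.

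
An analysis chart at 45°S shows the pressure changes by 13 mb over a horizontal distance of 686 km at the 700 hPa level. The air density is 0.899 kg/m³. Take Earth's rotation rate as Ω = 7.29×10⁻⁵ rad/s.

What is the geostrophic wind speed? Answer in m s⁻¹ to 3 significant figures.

Coriolis parameter at 45°S:
f = 2Ω sin φ = 2 × 7.29×10⁻⁵ × sin 45° = 1.03×10⁻⁴ s⁻¹
Pressure gradient: |∂P/∂n| = 1300 Pa / 686000 m = 1.90×10⁻³ Pa/m
Geostrophic balance (pressure-gradient force = Coriolis force):
V_g = (1/(fρ)) |∂P/∂n| = 1.90×10⁻³ / (1.03×10⁻⁴ × 0.899) = 20.4 m/s

20.4 m s⁻¹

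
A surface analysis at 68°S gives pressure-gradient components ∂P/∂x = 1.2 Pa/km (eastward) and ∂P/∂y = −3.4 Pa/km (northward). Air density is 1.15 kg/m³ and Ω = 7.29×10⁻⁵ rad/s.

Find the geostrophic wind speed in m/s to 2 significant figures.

23 m/s

Coriolis parameter at 68°S:
f = 2Ω sin φ = 2 × 7.29×10⁻⁵ × sin 68° = 1.35×10⁻⁴ s⁻¹
In the Southern Hemisphere f is negative: f = −1.35×10⁻⁴ s⁻¹.
Component geostrophic relations (x east, y north):
u_g = −(1/(fρ)) ∂P/∂y,  v_g = (1/(fρ)) ∂P/∂x
u_g = −(−3.4×10⁻³)/(−1.35×10⁻⁴ × 1.15) = −21.9 m/s;  v_g = (1.2×10⁻³)/(−1.35×10⁻⁴ × 1.15) = −7.72 m/s
|V_g| = √(u_g² + v_g²) = 23.2 m/s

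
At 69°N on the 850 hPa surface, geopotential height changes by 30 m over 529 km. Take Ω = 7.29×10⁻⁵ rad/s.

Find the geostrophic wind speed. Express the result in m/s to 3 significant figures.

4.09 m/s

Coriolis parameter at 69°N:
f = 2Ω sin φ = 2 × 7.29×10⁻⁵ × sin 69° = 1.36×10⁻⁴ s⁻¹
Height gradient: |∂Z/∂n| = 30 m / 529000 m = 5.67×10⁻⁵
On a pressure surface, geostrophic balance gives V_g = (g/f)|∂Z/∂n|:
V_g = 9.81 × 5.67×10⁻⁵ / 1.36×10⁻⁴ = 4.09 m/s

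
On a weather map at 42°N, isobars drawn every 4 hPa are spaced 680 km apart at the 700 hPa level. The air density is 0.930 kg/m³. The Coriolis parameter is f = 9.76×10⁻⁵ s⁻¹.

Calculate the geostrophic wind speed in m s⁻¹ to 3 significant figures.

6.48 m s⁻¹

Pressure gradient: |∂P/∂n| = 400 Pa / 680000 m = 5.88×10⁻⁴ Pa/m
Geostrophic balance (pressure-gradient force = Coriolis force):
V_g = (1/(fρ)) |∂P/∂n| = 5.88×10⁻⁴ / (9.76×10⁻⁵ × 0.930) = 6.48 m/s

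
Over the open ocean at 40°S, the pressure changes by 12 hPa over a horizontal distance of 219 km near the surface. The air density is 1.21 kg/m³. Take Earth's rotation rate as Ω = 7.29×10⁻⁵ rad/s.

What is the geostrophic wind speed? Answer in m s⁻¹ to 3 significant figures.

48.3 m s⁻¹

Coriolis parameter at 40°S:
f = 2Ω sin φ = 2 × 7.29×10⁻⁵ × sin 40° = 9.37×10⁻⁵ s⁻¹
Pressure gradient: |∂P/∂n| = 1200 Pa / 219000 m = 5.48×10⁻³ Pa/m
Geostrophic balance (pressure-gradient force = Coriolis force):
V_g = (1/(fρ)) |∂P/∂n| = 5.48×10⁻³ / (9.37×10⁻⁵ × 1.21) = 48.3 m/s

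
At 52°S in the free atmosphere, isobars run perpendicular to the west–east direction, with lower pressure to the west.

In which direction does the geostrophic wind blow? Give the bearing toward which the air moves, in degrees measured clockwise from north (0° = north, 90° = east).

The pressure-gradient force points toward the west (bearing 270°).
Geostrophic balance: in the Southern Hemisphere the Coriolis force deflects motion to the left, so the geostrophic wind blows 90° to the left of the pressure-gradient force (low pressure on the right).
Rotating 270° by 90° counterclockwise gives 180° — the wind blows toward the south.

180°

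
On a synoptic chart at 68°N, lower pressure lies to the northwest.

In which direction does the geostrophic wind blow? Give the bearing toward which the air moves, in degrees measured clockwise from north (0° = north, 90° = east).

045°

The pressure-gradient force points toward the northwest (bearing 315°).
Geostrophic balance: in the Northern Hemisphere the Coriolis force deflects motion to the right, so the geostrophic wind blows 90° to the right of the pressure-gradient force (low pressure on the left).
Rotating 315° by 90° clockwise gives 045° — the wind blows toward the northeast.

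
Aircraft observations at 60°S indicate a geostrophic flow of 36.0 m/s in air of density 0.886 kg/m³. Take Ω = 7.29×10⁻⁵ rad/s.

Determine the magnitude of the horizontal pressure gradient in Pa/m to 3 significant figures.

Coriolis parameter at 60°S:
f = 2Ω sin φ = 2 × 7.29×10⁻⁵ × sin 60° = 1.26×10⁻⁴ s⁻¹
Geostrophic balance rearranged: |∂P/∂n| = f ρ V_g
|∂P/∂n| = 1.26×10⁻⁴ × 0.886 × 36.0 = 4.03×10⁻³ Pa/m

4.03×10⁻³ Pa/m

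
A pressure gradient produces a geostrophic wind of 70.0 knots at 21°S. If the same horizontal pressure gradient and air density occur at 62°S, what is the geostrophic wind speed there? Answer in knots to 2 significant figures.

28 knots

With the same pressure gradient and density, V_g ∝ 1/f ∝ 1/sin φ.
V₂ = V₁ · sin φ₁ / sin φ₂ = 70.0 × sin 21° / sin 62°
V₂ = 70.0 × 0.3584/0.8829 = 28 knots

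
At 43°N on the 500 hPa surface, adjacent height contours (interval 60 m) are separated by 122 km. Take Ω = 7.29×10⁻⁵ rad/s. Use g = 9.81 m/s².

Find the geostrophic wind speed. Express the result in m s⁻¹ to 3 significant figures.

Coriolis parameter at 43°N:
f = 2Ω sin φ = 2 × 7.29×10⁻⁵ × sin 43° = 9.94×10⁻⁵ s⁻¹
Height gradient: |∂Z/∂n| = 60 m / 122000 m = 4.92×10⁻⁴
On a pressure surface, geostrophic balance gives V_g = (g/f)|∂Z/∂n|:
V_g = 9.81 × 4.92×10⁻⁴ / 9.94×10⁻⁵ = 48.5 m/s

48.5 m s⁻¹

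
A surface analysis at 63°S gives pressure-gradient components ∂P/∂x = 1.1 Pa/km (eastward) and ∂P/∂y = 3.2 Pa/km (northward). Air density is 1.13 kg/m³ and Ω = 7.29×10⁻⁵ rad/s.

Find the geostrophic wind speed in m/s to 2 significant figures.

Coriolis parameter at 63°S:
f = 2Ω sin φ = 2 × 7.29×10⁻⁵ × sin 63° = 1.30×10⁻⁴ s⁻¹
In the Southern Hemisphere f is negative: f = −1.30×10⁻⁴ s⁻¹.
Component geostrophic relations (x east, y north):
u_g = −(1/(fρ)) ∂P/∂y,  v_g = (1/(fρ)) ∂P/∂x
u_g = −(3.2×10⁻³)/(−1.30×10⁻⁴ × 1.13) = 21.8 m/s;  v_g = (1.1×10⁻³)/(−1.30×10⁻⁴ × 1.13) = −7.49 m/s
|V_g| = √(u_g² + v_g²) = 23.1 m/s

23 m/s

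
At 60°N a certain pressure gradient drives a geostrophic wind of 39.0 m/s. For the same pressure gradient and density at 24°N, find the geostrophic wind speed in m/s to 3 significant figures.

With the same pressure gradient and density, V_g ∝ 1/f ∝ 1/sin φ.
V₂ = V₁ · sin φ₁ / sin φ₂ = 39.0 × sin 60° / sin 24°
V₂ = 39.0 × 0.8660/0.4067 = 83.0 m/s

83.0 m/s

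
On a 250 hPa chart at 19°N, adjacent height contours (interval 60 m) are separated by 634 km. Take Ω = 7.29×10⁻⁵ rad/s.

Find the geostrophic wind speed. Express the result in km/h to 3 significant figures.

Coriolis parameter at 19°N:
f = 2Ω sin φ = 2 × 7.29×10⁻⁵ × sin 19° = 4.75×10⁻⁵ s⁻¹
Height gradient: |∂Z/∂n| = 60 m / 634000 m = 9.46×10⁻⁵
On a pressure surface, geostrophic balance gives V_g = (g/f)|∂Z/∂n|:
V_g = 9.81 × 9.46×10⁻⁵ / 4.75×10⁻⁵ = 19.6 m/s
Converting: 19.6 m/s × 3.6 = 70.4 km/h

70.4 km/h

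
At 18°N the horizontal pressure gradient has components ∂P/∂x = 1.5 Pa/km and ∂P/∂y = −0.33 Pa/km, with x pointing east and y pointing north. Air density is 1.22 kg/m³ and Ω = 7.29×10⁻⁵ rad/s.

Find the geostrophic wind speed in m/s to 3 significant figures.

27.9 m/s

Coriolis parameter at 18°N:
f = 2Ω sin φ = 2 × 7.29×10⁻⁵ × sin 18° = 4.51×10⁻⁵ s⁻¹
Component geostrophic relations (x east, y north):
u_g = −(1/(fρ)) ∂P/∂y,  v_g = (1/(fρ)) ∂P/∂x
u_g = −(−0.33×10⁻³)/(4.51×10⁻⁵ × 1.22) = 6.00 m/s;  v_g = (1.5×10⁻³)/(4.51×10⁻⁵ × 1.22) = 27.3 m/s
|V_g| = √(u_g² + v_g²) = 27.9 m/s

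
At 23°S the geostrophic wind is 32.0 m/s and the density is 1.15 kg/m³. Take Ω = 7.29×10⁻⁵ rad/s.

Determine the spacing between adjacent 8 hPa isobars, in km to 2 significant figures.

Coriolis parameter at 23°S:
f = 2Ω sin φ = 2 × 7.29×10⁻⁵ × sin 23° = 5.70×10⁻⁵ s⁻¹
Geostrophic balance rearranged: |∂P/∂n| = f ρ V_g
|∂P/∂n| = 5.70×10⁻⁵ × 1.15 × 32.0 = 2.10×10⁻³ Pa/m
Isobar spacing: Δn = ΔP/|∂P/∂n| = 800 Pa / 2.10×10⁻³ Pa/m = 381598 m ≈ 380 km

380 km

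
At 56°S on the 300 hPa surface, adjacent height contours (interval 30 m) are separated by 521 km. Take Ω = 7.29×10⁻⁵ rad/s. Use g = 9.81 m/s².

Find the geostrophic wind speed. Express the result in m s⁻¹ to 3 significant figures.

Coriolis parameter at 56°S:
f = 2Ω sin φ = 2 × 7.29×10⁻⁵ × sin 56° = 1.21×10⁻⁴ s⁻¹
Height gradient: |∂Z/∂n| = 30 m / 521000 m = 5.76×10⁻⁵
On a pressure surface, geostrophic balance gives V_g = (g/f)|∂Z/∂n|:
V_g = 9.81 × 5.76×10⁻⁵ / 1.21×10⁻⁴ = 4.67 m/s

4.67 m s⁻¹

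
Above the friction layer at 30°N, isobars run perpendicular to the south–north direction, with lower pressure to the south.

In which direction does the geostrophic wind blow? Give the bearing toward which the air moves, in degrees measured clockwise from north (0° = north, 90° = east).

270°

The pressure-gradient force points toward the south (bearing 180°).
Geostrophic balance: in the Northern Hemisphere the Coriolis force deflects motion to the right, so the geostrophic wind blows 90° to the right of the pressure-gradient force (low pressure on the left).
Rotating 180° by 90° clockwise gives 270° — the wind blows toward the west.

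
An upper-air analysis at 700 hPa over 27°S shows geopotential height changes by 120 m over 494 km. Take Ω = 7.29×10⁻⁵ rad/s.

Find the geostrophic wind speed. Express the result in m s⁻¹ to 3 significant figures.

Coriolis parameter at 27°S:
f = 2Ω sin φ = 2 × 7.29×10⁻⁵ × sin 27° = 6.62×10⁻⁵ s⁻¹
Height gradient: |∂Z/∂n| = 120 m / 494000 m = 2.43×10⁻⁴
On a pressure surface, geostrophic balance gives V_g = (g/f)|∂Z/∂n|:
V_g = 9.81 × 2.43×10⁻⁴ / 6.62×10⁻⁵ = 36.0 m/s

36.0 m s⁻¹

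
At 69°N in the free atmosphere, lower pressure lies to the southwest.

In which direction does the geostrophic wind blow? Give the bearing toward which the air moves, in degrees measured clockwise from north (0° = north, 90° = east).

The pressure-gradient force points toward the southwest (bearing 225°).
Geostrophic balance: in the Northern Hemisphere the Coriolis force deflects motion to the right, so the geostrophic wind blows 90° to the right of the pressure-gradient force (low pressure on the left).
Rotating 225° by 90° clockwise gives 315° — the wind blows toward the northwest.

315°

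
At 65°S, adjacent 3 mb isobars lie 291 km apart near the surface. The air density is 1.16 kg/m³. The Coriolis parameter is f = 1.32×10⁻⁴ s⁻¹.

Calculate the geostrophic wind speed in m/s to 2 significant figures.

Pressure gradient: |∂P/∂n| = 300 Pa / 291000 m = 1.03×10⁻³ Pa/m
Geostrophic balance (pressure-gradient force = Coriolis force):
V_g = (1/(fρ)) |∂P/∂n| = 1.03×10⁻³ / (1.32×10⁻⁴ × 1.16) = 6.73 m/s

6.7 m/s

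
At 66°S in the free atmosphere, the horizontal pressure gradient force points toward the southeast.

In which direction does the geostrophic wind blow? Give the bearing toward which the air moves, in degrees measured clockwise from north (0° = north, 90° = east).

The pressure-gradient force points toward the southeast (bearing 135°).
Geostrophic balance: in the Southern Hemisphere the Coriolis force deflects motion to the left, so the geostrophic wind blows 90° to the left of the pressure-gradient force (low pressure on the right).
Rotating 135° by 90° counterclockwise gives 045° — the wind blows toward the northeast.

045°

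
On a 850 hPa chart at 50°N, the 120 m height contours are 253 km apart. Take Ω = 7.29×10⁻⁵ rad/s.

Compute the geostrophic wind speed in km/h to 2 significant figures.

Coriolis parameter at 50°N:
f = 2Ω sin φ = 2 × 7.29×10⁻⁵ × sin 50° = 1.12×10⁻⁴ s⁻¹
Height gradient: |∂Z/∂n| = 120 m / 253000 m = 4.74×10⁻⁴
On a pressure surface, geostrophic balance gives V_g = (g/f)|∂Z/∂n|:
V_g = 9.81 × 4.74×10⁻⁴ / 1.12×10⁻⁴ = 41.7 m/s
Converting: 41.7 m/s × 3.6 = 150 km/h

150 km/h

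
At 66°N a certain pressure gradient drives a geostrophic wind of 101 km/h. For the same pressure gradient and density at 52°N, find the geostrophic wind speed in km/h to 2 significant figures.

120 km/h

With the same pressure gradient and density, V_g ∝ 1/f ∝ 1/sin φ.
V₂ = V₁ · sin φ₁ / sin φ₂ = 101 × sin 66° / sin 52°
V₂ = 101 × 0.9135/0.7880 = 120 km/h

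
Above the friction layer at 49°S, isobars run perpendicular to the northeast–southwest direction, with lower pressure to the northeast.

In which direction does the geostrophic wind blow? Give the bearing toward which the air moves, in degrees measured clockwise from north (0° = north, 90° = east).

315°

The pressure-gradient force points toward the northeast (bearing 045°).
Geostrophic balance: in the Southern Hemisphere the Coriolis force deflects motion to the left, so the geostrophic wind blows 90° to the left of the pressure-gradient force (low pressure on the right).
Rotating 045° by 90° counterclockwise gives 315° — the wind blows toward the northwest.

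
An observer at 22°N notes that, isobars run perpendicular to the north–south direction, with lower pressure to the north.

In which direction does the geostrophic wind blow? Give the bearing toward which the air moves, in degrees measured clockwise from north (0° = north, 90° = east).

The pressure-gradient force points toward the north (bearing 000°).
Geostrophic balance: in the Northern Hemisphere the Coriolis force deflects motion to the right, so the geostrophic wind blows 90° to the right of the pressure-gradient force (low pressure on the left).
Rotating 000° by 90° clockwise gives 090° — the wind blows toward the east.

090°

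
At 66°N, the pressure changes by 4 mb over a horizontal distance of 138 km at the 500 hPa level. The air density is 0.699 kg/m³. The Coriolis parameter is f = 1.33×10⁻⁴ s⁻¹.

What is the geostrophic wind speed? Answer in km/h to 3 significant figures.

112 km/h

Pressure gradient: |∂P/∂n| = 400 Pa / 138000 m = 2.90×10⁻³ Pa/m
Geostrophic balance (pressure-gradient force = Coriolis force):
V_g = (1/(fρ)) |∂P/∂n| = 2.90×10⁻³ / (1.33×10⁻⁴ × 0.699) = 31.2 m/s
Converting: 31.2 m/s × 3.6 = 112 km/h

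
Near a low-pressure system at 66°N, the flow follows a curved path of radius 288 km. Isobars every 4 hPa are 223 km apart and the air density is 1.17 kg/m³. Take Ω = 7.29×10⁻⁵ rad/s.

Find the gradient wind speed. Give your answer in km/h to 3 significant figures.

33.4 km/h

Coriolis parameter at 66°N:
f = 2Ω sin φ = 2 × 7.29×10⁻⁵ × sin 66° = 1.33×10⁻⁴ s⁻¹
Pressure gradient: |∂P/∂n| = 400 Pa / 223000 m = 1.79×10⁻³ Pa/m
Geostrophic speed: V_g = |∂P/∂n|/(fρ) = 1.79×10⁻³/(1.33×10⁻⁴ × 1.17) = 11.5 m/s
Around a low, centrifugal force acts outward with Coriolis, so pressure-gradient force balances both:
(1/ρ)|∂P/∂n| = fV + V²/R  →  V² + fR·V − fR·V_g = 0
With fR = 1.33×10⁻⁴ × 288×10³ m = 38.4 m/s:
V = [−fR + √((fR)² + 4 fR V_g)]/2 = [−38.4 + √(38.4² + 4×38.4×11.5)]/2 = 9.27 m/s
Subgeostrophic (V < V_g = 11.5 m/s), as expected around a low.
Converting: 9.27 m/s × 3.6 = 33.4 km/h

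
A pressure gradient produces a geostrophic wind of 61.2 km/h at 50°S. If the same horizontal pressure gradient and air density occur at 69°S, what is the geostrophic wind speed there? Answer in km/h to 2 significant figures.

50 km/h

With the same pressure gradient and density, V_g ∝ 1/f ∝ 1/sin φ.
V₂ = V₁ · sin φ₁ / sin φ₂ = 61.2 × sin 50° / sin 69°
V₂ = 61.2 × 0.7660/0.9336 = 50 km/h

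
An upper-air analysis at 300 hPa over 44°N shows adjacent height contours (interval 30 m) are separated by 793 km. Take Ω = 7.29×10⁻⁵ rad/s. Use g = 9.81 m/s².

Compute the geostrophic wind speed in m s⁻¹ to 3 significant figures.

Coriolis parameter at 44°N:
f = 2Ω sin φ = 2 × 7.29×10⁻⁵ × sin 44° = 1.01×10⁻⁴ s⁻¹
Height gradient: |∂Z/∂n| = 30 m / 793000 m = 3.78×10⁻⁵
On a pressure surface, geostrophic balance gives V_g = (g/f)|∂Z/∂n|:
V_g = 9.81 × 3.78×10⁻⁵ / 1.01×10⁻⁴ = 3.66 m/s

3.66 m s⁻¹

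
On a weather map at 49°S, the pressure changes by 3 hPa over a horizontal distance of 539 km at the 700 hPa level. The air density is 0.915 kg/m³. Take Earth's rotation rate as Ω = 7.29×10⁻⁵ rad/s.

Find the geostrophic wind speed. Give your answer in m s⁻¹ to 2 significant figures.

5.5 m s⁻¹

Coriolis parameter at 49°S:
f = 2Ω sin φ = 2 × 7.29×10⁻⁵ × sin 49° = 1.10×10⁻⁴ s⁻¹
Pressure gradient: |∂P/∂n| = 300 Pa / 539000 m = 5.57×10⁻⁴ Pa/m
Geostrophic balance (pressure-gradient force = Coriolis force):
V_g = (1/(fρ)) |∂P/∂n| = 5.57×10⁻⁴ / (1.10×10⁻⁴ × 0.915) = 5.53 m/s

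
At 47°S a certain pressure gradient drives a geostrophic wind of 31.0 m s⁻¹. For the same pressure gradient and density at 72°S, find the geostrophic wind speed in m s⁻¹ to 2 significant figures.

24 m s⁻¹

With the same pressure gradient and density, V_g ∝ 1/f ∝ 1/sin φ.
V₂ = V₁ · sin φ₁ / sin φ₂ = 31.0 × sin 47° / sin 72°
V₂ = 31.0 × 0.7314/0.9511 = 24 m s⁻¹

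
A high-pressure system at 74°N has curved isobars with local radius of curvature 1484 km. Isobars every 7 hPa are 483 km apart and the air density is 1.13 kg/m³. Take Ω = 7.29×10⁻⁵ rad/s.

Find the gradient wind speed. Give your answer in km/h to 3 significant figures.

34.5 km/h

Coriolis parameter at 74°N:
f = 2Ω sin φ = 2 × 7.29×10⁻⁵ × sin 74° = 1.40×10⁻⁴ s⁻¹
Pressure gradient: |∂P/∂n| = 700 Pa / 483000 m = 1.45×10⁻³ Pa/m
Geostrophic speed: V_g = |∂P/∂n|/(fρ) = 1.45×10⁻³/(1.40×10⁻⁴ × 1.13) = 9.15 m/s
Around a high, pressure-gradient force acts outward with centrifugal, so Coriolis balances both:
fV = (1/ρ)|∂P/∂n| + V²/R  →  V² − fR·V + fR·V_g = 0
With fR = 1.40×10⁻⁴ × 1484×10³ m = 208 m/s:
V = [fR − √((fR)² − 4 fR V_g)]/2 = [208 − √(208² − 4×208×9.15)]/2 = 9.59 m/s
Supergeostrophic (V > V_g = 9.15 m/s), as expected around a high.
Converting: 9.59 m/s × 3.6 = 34.5 km/h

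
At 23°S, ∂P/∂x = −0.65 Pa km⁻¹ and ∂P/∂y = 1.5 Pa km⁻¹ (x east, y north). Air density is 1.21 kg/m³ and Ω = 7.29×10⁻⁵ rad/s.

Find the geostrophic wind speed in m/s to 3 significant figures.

Coriolis parameter at 23°S:
f = 2Ω sin φ = 2 × 7.29×10⁻⁵ × sin 23° = 5.70×10⁻⁵ s⁻¹
In the Southern Hemisphere f is negative: f = −5.70×10⁻⁵ s⁻¹.
Component geostrophic relations (x east, y north):
u_g = −(1/(fρ)) ∂P/∂y,  v_g = (1/(fρ)) ∂P/∂x
u_g = −(1.5×10⁻³)/(−5.70×10⁻⁵ × 1.21) = 21.8 m/s;  v_g = (−0.65×10⁻³)/(−5.70×10⁻⁵ × 1.21) = 9.43 m/s
|V_g| = √(u_g² + v_g²) = 23.7 m/s

23.7 m/s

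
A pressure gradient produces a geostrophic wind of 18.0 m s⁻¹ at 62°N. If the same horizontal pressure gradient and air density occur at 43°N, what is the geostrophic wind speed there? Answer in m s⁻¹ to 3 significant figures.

23.3 m s⁻¹

With the same pressure gradient and density, V_g ∝ 1/f ∝ 1/sin φ.
V₂ = V₁ · sin φ₁ / sin φ₂ = 18.0 × sin 62° / sin 43°
V₂ = 18.0 × 0.8829/0.6820 = 23.3 m s⁻¹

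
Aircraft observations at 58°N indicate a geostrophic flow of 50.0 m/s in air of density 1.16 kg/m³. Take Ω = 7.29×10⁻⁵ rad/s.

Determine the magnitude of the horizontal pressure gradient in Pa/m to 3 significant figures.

7.17×10⁻³ Pa/m

Coriolis parameter at 58°N:
f = 2Ω sin φ = 2 × 7.29×10⁻⁵ × sin 58° = 1.24×10⁻⁴ s⁻¹
Geostrophic balance rearranged: |∂P/∂n| = f ρ V_g
|∂P/∂n| = 1.24×10⁻⁴ × 1.16 × 50.0 = 7.17×10⁻³ Pa/m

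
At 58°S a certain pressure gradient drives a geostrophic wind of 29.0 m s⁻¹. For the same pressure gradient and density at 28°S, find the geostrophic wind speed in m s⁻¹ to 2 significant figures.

With the same pressure gradient and density, V_g ∝ 1/f ∝ 1/sin φ.
V₂ = V₁ · sin φ₁ / sin φ₂ = 29.0 × sin 58° / sin 28°
V₂ = 29.0 × 0.8480/0.4695 = 52 m s⁻¹

52 m s⁻¹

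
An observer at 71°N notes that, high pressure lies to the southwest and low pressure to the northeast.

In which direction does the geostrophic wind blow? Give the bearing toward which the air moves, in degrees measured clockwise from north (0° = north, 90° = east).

135°

The pressure-gradient force points toward the northeast (bearing 045°).
Geostrophic balance: in the Northern Hemisphere the Coriolis force deflects motion to the right, so the geostrophic wind blows 90° to the right of the pressure-gradient force (low pressure on the left).
Rotating 045° by 90° clockwise gives 135° — the wind blows toward the southeast.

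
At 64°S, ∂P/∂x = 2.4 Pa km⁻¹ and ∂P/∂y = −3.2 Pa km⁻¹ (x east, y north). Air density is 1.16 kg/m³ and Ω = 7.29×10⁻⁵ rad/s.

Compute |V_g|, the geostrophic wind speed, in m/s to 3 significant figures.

26.3 m/s

Coriolis parameter at 64°S:
f = 2Ω sin φ = 2 × 7.29×10⁻⁵ × sin 64° = 1.31×10⁻⁴ s⁻¹
In the Southern Hemisphere f is negative: f = −1.31×10⁻⁴ s⁻¹.
Component geostrophic relations (x east, y north):
u_g = −(1/(fρ)) ∂P/∂y,  v_g = (1/(fρ)) ∂P/∂x
u_g = −(−3.2×10⁻³)/(−1.31×10⁻⁴ × 1.16) = −21.1 m/s;  v_g = (2.4×10⁻³)/(−1.31×10⁻⁴ × 1.16) = −15.8 m/s
|V_g| = √(u_g² + v_g²) = 26.3 m/s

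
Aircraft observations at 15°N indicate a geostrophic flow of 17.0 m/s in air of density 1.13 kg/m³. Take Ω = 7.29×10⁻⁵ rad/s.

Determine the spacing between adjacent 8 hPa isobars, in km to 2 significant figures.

1100 km

Coriolis parameter at 15°N:
f = 2Ω sin φ = 2 × 7.29×10⁻⁵ × sin 15° = 3.77×10⁻⁵ s⁻¹
Geostrophic balance rearranged: |∂P/∂n| = f ρ V_g
|∂P/∂n| = 3.77×10⁻⁵ × 1.13 × 17.0 = 7.25×10⁻⁴ Pa/m
Isobar spacing: Δn = ΔP/|∂P/∂n| = 800 Pa / 7.25×10⁻⁴ Pa/m = 1103593 m ≈ 1100 km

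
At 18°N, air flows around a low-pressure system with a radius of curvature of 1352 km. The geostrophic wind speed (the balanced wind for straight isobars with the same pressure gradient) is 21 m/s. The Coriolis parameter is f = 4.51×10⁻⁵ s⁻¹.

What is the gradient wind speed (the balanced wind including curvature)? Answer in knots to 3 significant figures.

Around a low, centrifugal force acts outward with Coriolis, so pressure-gradient force balances both:
(1/ρ)|∂P/∂n| = fV + V²/R  →  V² + fR·V − fR·V_g = 0
With fR = 4.51×10⁻⁵ × 1352×10³ m = 61.0 m/s:
V = [−fR + √((fR)² + 4 fR V_g)]/2 = [−61.0 + √(61.0² + 4×61.0×21)]/2 = 16.5 m/s
Subgeostrophic (V < V_g = 21 m/s), as expected around a low.
Converting: 16.5 m/s × 1.944 = 32.1 knots

32.1 knots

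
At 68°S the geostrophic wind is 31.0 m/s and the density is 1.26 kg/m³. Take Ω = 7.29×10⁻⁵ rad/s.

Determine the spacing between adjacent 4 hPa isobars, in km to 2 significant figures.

Coriolis parameter at 68°S:
f = 2Ω sin φ = 2 × 7.29×10⁻⁵ × sin 68° = 1.35×10⁻⁴ s⁻¹
Geostrophic balance rearranged: |∂P/∂n| = f ρ V_g
|∂P/∂n| = 1.35×10⁻⁴ × 1.26 × 31.0 = 5.28×10⁻³ Pa/m
Isobar spacing: Δn = ΔP/|∂P/∂n| = 400 Pa / 5.28×10⁻³ Pa/m = 75754 m ≈ 76 km

76 km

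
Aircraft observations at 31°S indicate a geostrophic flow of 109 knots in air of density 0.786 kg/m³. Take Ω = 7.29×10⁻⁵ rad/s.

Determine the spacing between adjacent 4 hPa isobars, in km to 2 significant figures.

120 km

Coriolis parameter at 31°S:
f = 2Ω sin φ = 2 × 7.29×10⁻⁵ × sin 31° = 7.51×10⁻⁵ s⁻¹
Wind speed in SI: 109 knots = 56.1 m/s
Geostrophic balance rearranged: |∂P/∂n| = f ρ V_g
|∂P/∂n| = 7.51×10⁻⁵ × 0.786 × 56.1 = 3.31×10⁻³ Pa/m
Isobar spacing: Δn = ΔP/|∂P/∂n| = 400 Pa / 3.31×10⁻³ Pa/m = 120858 m ≈ 120 km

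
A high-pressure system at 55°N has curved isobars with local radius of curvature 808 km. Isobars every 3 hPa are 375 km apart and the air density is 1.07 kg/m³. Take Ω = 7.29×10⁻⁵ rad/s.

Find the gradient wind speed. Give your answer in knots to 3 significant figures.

13.1 knots

Coriolis parameter at 55°N:
f = 2Ω sin φ = 2 × 7.29×10⁻⁵ × sin 55° = 1.19×10⁻⁴ s⁻¹
Pressure gradient: |∂P/∂n| = 300 Pa / 375000 m = 8.00×10⁻⁴ Pa/m
Geostrophic speed: V_g = |∂P/∂n|/(fρ) = 8.00×10⁻⁴/(1.19×10⁻⁴ × 1.07) = 6.26 m/s
Around a high, pressure-gradient force acts outward with centrifugal, so Coriolis balances both:
fV = (1/ρ)|∂P/∂n| + V²/R  →  V² − fR·V + fR·V_g = 0
With fR = 1.19×10⁻⁴ × 808×10³ m = 96.5 m/s:
V = [fR − √((fR)² − 4 fR V_g)]/2 = [96.5 − √(96.5² − 4×96.5×6.26)]/2 = 6.73 m/s
Supergeostrophic (V > V_g = 6.26 m/s), as expected around a high.
Converting: 6.73 m/s × 1.944 = 13.1 knots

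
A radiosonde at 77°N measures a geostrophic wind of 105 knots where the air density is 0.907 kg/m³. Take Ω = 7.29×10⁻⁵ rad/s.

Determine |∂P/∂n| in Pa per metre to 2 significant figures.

Coriolis parameter at 77°N:
f = 2Ω sin φ = 2 × 7.29×10⁻⁵ × sin 77° = 1.42×10⁻⁴ s⁻¹
Wind speed in SI: 105 knots = 54.0 m/s
Geostrophic balance rearranged: |∂P/∂n| = f ρ V_g
|∂P/∂n| = 1.42×10⁻⁴ × 0.907 × 54.0 = 6.96×10⁻³ Pa/m

7.0×10⁻³ Pa/m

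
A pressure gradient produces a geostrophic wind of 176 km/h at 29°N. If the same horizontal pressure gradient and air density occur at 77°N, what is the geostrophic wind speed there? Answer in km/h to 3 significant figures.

87.6 km/h

With the same pressure gradient and density, V_g ∝ 1/f ∝ 1/sin φ.
V₂ = V₁ · sin φ₁ / sin φ₂ = 176 × sin 29° / sin 77°
V₂ = 176 × 0.4848/0.9744 = 87.6 km/h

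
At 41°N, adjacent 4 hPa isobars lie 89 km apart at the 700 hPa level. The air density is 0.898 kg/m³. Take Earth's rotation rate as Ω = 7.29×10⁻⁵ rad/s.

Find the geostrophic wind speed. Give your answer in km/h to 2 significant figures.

190 km/h

Coriolis parameter at 41°N:
f = 2Ω sin φ = 2 × 7.29×10⁻⁵ × sin 41° = 9.57×10⁻⁵ s⁻¹
Pressure gradient: |∂P/∂n| = 400 Pa / 89000 m = 4.49×10⁻³ Pa/m
Geostrophic balance (pressure-gradient force = Coriolis force):
V_g = (1/(fρ)) |∂P/∂n| = 4.49×10⁻³ / (9.57×10⁻⁵ × 0.898) = 52.3 m/s
Converting: 52.3 m/s × 3.6 = 190 km/h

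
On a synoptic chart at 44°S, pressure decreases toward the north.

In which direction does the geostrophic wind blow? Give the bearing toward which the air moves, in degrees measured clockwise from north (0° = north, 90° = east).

270°

The pressure-gradient force points toward the north (bearing 000°).
Geostrophic balance: in the Southern Hemisphere the Coriolis force deflects motion to the left, so the geostrophic wind blows 90° to the left of the pressure-gradient force (low pressure on the right).
Rotating 000° by 90° counterclockwise gives 270° — the wind blows toward the west.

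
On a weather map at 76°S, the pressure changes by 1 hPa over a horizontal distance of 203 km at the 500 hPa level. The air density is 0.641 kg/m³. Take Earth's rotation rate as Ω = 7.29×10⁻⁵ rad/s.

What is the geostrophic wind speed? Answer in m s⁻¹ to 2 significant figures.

Coriolis parameter at 76°S:
f = 2Ω sin φ = 2 × 7.29×10⁻⁵ × sin 76° = 1.41×10⁻⁴ s⁻¹
Pressure gradient: |∂P/∂n| = 100 Pa / 203000 m = 4.93×10⁻⁴ Pa/m
Geostrophic balance (pressure-gradient force = Coriolis force):
V_g = (1/(fρ)) |∂P/∂n| = 4.93×10⁻⁴ / (1.41×10⁻⁴ × 0.641) = 5.43 m/s

5.4 m s⁻¹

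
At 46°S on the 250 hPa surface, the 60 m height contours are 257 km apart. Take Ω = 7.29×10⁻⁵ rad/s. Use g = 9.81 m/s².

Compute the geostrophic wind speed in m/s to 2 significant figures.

22 m/s

Coriolis parameter at 46°S:
f = 2Ω sin φ = 2 × 7.29×10⁻⁵ × sin 46° = 1.05×10⁻⁴ s⁻¹
Height gradient: |∂Z/∂n| = 60 m / 257000 m = 2.33×10⁻⁴
On a pressure surface, geostrophic balance gives V_g = (g/f)|∂Z/∂n|:
V_g = 9.81 × 2.33×10⁻⁴ / 1.05×10⁻⁴ = 21.8 m/s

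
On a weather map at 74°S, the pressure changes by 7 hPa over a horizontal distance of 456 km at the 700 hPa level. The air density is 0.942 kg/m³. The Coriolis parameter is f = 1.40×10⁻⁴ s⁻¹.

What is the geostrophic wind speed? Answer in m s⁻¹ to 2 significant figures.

12 m s⁻¹

Pressure gradient: |∂P/∂n| = 700 Pa / 456000 m = 1.54×10⁻³ Pa/m
Geostrophic balance (pressure-gradient force = Coriolis force):
V_g = (1/(fρ)) |∂P/∂n| = 1.54×10⁻³ / (1.40×10⁻⁴ × 0.942) = 11.6 m/s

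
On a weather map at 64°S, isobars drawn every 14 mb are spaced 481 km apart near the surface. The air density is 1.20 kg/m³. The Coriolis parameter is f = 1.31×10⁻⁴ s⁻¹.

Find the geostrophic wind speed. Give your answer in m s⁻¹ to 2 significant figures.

Pressure gradient: |∂P/∂n| = 1400 Pa / 481000 m = 2.91×10⁻³ Pa/m
Geostrophic balance (pressure-gradient force = Coriolis force):
V_g = (1/(fρ)) |∂P/∂n| = 2.91×10⁻³ / (1.31×10⁻⁴ × 1.20) = 18.5 m/s

19 m s⁻¹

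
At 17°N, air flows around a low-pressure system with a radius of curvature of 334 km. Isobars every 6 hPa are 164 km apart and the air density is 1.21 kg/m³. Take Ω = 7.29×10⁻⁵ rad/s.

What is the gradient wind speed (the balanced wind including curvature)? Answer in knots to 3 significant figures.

Coriolis parameter at 17°N:
f = 2Ω sin φ = 2 × 7.29×10⁻⁵ × sin 17° = 4.26×10⁻⁵ s⁻¹
Pressure gradient: |∂P/∂n| = 600 Pa / 164000 m = 3.66×10⁻³ Pa/m
Geostrophic speed: V_g = |∂P/∂n|/(fρ) = 3.66×10⁻³/(4.26×10⁻⁵ × 1.21) = 70.9 m/s
Around a low, centrifugal force acts outward with Coriolis, so pressure-gradient force balances both:
(1/ρ)|∂P/∂n| = fV + V²/R  →  V² + fR·V − fR·V_g = 0
With fR = 4.26×10⁻⁵ × 334×10³ m = 14.2 m/s:
V = [−fR + √((fR)² + 4 fR V_g)]/2 = [−14.2 + √(14.2² + 4×14.2×70.9)]/2 = 25.4 m/s
Subgeostrophic (V < V_g = 70.9 m/s), as expected around a low.
Converting: 25.4 m/s × 1.944 = 49.5 knots

49.5 knots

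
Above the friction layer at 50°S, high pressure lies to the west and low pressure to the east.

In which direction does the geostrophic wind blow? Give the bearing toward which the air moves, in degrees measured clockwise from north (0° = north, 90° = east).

000°

The pressure-gradient force points toward the east (bearing 090°).
Geostrophic balance: in the Southern Hemisphere the Coriolis force deflects motion to the left, so the geostrophic wind blows 90° to the left of the pressure-gradient force (low pressure on the right).
Rotating 090° by 90° counterclockwise gives 000° — the wind blows toward the north.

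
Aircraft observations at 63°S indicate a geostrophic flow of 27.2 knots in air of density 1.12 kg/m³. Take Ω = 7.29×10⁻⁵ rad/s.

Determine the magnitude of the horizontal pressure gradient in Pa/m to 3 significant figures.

Coriolis parameter at 63°S:
f = 2Ω sin φ = 2 × 7.29×10⁻⁵ × sin 63° = 1.30×10⁻⁴ s⁻¹
Wind speed in SI: 27.2 knots = 14.0 m/s
Geostrophic balance rearranged: |∂P/∂n| = f ρ V_g
|∂P/∂n| = 1.30×10⁻⁴ × 1.12 × 14.0 = 2.04×10⁻³ Pa/m

2.04×10⁻³ Pa/m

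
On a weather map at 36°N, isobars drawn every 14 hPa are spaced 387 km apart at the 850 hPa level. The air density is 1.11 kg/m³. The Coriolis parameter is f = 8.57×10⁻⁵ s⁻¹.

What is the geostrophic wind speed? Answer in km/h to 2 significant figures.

140 km/h

Pressure gradient: |∂P/∂n| = 1400 Pa / 387000 m = 3.62×10⁻³ Pa/m
Geostrophic balance (pressure-gradient force = Coriolis force):
V_g = (1/(fρ)) |∂P/∂n| = 3.62×10⁻³ / (8.57×10⁻⁵ × 1.11) = 38.0 m/s
Converting: 38.0 m/s × 3.6 = 140 km/h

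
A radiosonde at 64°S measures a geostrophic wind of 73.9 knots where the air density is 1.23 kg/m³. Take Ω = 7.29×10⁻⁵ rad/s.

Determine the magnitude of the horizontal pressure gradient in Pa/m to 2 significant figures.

Coriolis parameter at 64°S:
f = 2Ω sin φ = 2 × 7.29×10⁻⁵ × sin 64° = 1.31×10⁻⁴ s⁻¹
Wind speed in SI: 73.9 knots = 38.0 m/s
Geostrophic balance rearranged: |∂P/∂n| = f ρ V_g
|∂P/∂n| = 1.31×10⁻⁴ × 1.23 × 38.0 = 6.13×10⁻³ Pa/m

6.1×10⁻³ Pa/m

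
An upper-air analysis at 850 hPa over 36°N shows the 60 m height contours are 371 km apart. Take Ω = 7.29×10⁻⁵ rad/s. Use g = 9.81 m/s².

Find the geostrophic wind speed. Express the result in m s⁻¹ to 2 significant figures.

19 m s⁻¹

Coriolis parameter at 36°N:
f = 2Ω sin φ = 2 × 7.29×10⁻⁵ × sin 36° = 8.57×10⁻⁵ s⁻¹
Height gradient: |∂Z/∂n| = 60 m / 371000 m = 1.62×10⁻⁴
On a pressure surface, geostrophic balance gives V_g = (g/f)|∂Z/∂n|:
V_g = 9.81 × 1.62×10⁻⁴ / 8.57×10⁻⁵ = 18.5 m/s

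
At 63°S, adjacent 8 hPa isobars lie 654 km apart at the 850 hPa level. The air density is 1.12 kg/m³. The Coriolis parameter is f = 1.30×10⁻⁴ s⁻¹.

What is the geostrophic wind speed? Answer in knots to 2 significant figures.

Pressure gradient: |∂P/∂n| = 800 Pa / 654000 m = 1.22×10⁻³ Pa/m
Geostrophic balance (pressure-gradient force = Coriolis force):
V_g = (1/(fρ)) |∂P/∂n| = 1.22×10⁻³ / (1.30×10⁻⁴ × 1.12) = 8.40 m/s
Converting: 8.40 m/s × 1.944 = 16 knots

16 knots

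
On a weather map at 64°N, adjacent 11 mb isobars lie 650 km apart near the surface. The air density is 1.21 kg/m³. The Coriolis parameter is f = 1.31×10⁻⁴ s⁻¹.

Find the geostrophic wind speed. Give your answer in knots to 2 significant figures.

Pressure gradient: |∂P/∂n| = 1100 Pa / 650000 m = 1.69×10⁻³ Pa/m
Geostrophic balance (pressure-gradient force = Coriolis force):
V_g = (1/(fρ)) |∂P/∂n| = 1.69×10⁻³ / (1.31×10⁻⁴ × 1.21) = 10.7 m/s
Converting: 10.7 m/s × 1.944 = 21 knots

21 knots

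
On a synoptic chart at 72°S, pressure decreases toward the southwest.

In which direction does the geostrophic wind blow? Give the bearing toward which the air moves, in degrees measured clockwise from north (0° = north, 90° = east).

135°

The pressure-gradient force points toward the southwest (bearing 225°).
Geostrophic balance: in the Southern Hemisphere the Coriolis force deflects motion to the left, so the geostrophic wind blows 90° to the left of the pressure-gradient force (low pressure on the right).
Rotating 225° by 90° counterclockwise gives 135° — the wind blows toward the southeast.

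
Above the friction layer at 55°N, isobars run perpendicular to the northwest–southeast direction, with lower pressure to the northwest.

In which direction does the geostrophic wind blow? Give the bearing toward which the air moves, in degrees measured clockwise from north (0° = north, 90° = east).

045°

The pressure-gradient force points toward the northwest (bearing 315°).
Geostrophic balance: in the Northern Hemisphere the Coriolis force deflects motion to the right, so the geostrophic wind blows 90° to the right of the pressure-gradient force (low pressure on the left).
Rotating 315° by 90° clockwise gives 045° — the wind blows toward the northeast.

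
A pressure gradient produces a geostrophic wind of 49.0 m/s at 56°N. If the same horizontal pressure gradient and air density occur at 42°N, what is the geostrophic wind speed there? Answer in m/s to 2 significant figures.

With the same pressure gradient and density, V_g ∝ 1/f ∝ 1/sin φ.
V₂ = V₁ · sin φ₁ / sin φ₂ = 49.0 × sin 56° / sin 42°
V₂ = 49.0 × 0.8290/0.6691 = 61 m/s

61 m/s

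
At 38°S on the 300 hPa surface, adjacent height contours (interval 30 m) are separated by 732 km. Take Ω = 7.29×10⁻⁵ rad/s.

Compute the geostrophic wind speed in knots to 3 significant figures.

Coriolis parameter at 38°S:
f = 2Ω sin φ = 2 × 7.29×10⁻⁵ × sin 38° = 8.98×10⁻⁵ s⁻¹
Height gradient: |∂Z/∂n| = 30 m / 732000 m = 4.10×10⁻⁵
On a pressure surface, geostrophic balance gives V_g = (g/f)|∂Z/∂n|:
V_g = 9.81 × 4.10×10⁻⁵ / 8.98×10⁻⁵ = 4.48 m/s
Converting: 4.48 m/s × 1.944 = 8.71 knots

8.71 knots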